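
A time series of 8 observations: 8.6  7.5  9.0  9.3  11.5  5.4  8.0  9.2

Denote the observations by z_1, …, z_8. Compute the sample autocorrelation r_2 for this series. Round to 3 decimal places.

Mean z̄ = (8.6 + 7.5 + 9.0 + 9.3 + 11.5 + 5.4 + 8.0 + 9.2)/8 = 8.5625
Deviations from mean: 0.0375, -1.0625, 0.4375, 0.7375, 2.9375, -3.1625, -0.5625, 0.6375
Numerator Σ_{t=1}^{6}(z_t−z̄)(z_{t+2}−z̄) = -5.4828
Denominator Σ(z_t−z̄)² = 21.2188
r_2 = -5.4828 / 21.2188 = -0.258

-0.258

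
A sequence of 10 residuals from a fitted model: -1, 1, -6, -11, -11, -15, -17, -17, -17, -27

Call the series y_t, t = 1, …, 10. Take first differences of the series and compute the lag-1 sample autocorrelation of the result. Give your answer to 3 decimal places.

First differences Δy: 2, -7, -5, 0, -4, -2, 0, 0, -10
Mean of differences = -2.8889
Numerator Σ(Δy_t−Δȳ)(Δy_{t+1}−Δȳ) = -31.3457
Denominator Σ(Δy_t−Δȳ)² = 122.8889
r_1(Δy) = -31.3457 / 122.8889 = -0.255

-0.255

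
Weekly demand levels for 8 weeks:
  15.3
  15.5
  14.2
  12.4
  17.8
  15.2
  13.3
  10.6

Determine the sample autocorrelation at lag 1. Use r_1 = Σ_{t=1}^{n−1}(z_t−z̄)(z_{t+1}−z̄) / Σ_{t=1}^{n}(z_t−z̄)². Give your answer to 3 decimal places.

0.018

Mean z̄ = (15.3 + 15.5 + 14.2 + 12.4 + 17.8 + 15.2 + 13.3 + 10.6)/8 = 14.2875
Σ(z_t−z̄)(z_{t+1}−z̄) = (1.2277) + (-0.1061) + (0.1652) + (-6.6298) + (3.2052) + (-0.9011) + (3.6414) = 0.6023
Denominator Σ(z_t−z̄)² = 33.8088
r_1 = 0.6023 / 33.8088 = 0.018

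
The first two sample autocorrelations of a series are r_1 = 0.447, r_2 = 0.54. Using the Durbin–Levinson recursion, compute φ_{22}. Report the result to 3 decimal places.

0.425

φ_{22} = (r_2 − r_1²) / (1 − r_1²)
r_1² = (0.447)² = 0.199809
Numerator = 0.54 − 0.1998 = 0.3402; denominator = 1 − 0.1998 = 0.8002
φ_{22} = 0.3402 / 0.8002 = 0.425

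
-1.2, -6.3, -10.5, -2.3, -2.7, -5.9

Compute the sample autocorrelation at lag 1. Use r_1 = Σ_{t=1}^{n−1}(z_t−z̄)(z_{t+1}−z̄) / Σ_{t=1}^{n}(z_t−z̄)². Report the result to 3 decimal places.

-0.138

Mean z̄ = (-1.2 − 6.3 − 10.5 − 2.3 − 2.7 − 5.9)/6 = -4.8167
Numerator Σ_{t=1}^{5}(z_t−z̄)(z_{t+1}−z̄) = -8.2036
Denominator Σ(z_t−z̄)² = 59.5683
r_1 = -8.2036 / 59.5683 = -0.138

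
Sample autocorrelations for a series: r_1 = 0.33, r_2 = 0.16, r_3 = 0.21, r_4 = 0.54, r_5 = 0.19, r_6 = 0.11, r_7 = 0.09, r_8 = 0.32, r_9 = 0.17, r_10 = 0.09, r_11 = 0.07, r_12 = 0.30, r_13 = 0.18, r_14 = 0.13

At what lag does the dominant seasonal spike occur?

4

The largest autocorrelation is r_4 = 0.54; the remaining lags stay at or below 0.33. The elevated value at lag 1 (0.33), dropping to 0.16 at lag 2, reflects decaying short-term dependence rather than seasonality.
The dominant spike at lag 4 indicates a seasonal period of 4.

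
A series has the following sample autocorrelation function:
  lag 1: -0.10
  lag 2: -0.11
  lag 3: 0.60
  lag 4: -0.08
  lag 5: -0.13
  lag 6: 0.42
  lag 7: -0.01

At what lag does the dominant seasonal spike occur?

3

The largest autocorrelation is r_3 = 0.60, with a weaker echo at lag 6 (0.42); the remaining lags stay at or below -0.01.
The dominant spike at lag 3 indicates a seasonal period of 3.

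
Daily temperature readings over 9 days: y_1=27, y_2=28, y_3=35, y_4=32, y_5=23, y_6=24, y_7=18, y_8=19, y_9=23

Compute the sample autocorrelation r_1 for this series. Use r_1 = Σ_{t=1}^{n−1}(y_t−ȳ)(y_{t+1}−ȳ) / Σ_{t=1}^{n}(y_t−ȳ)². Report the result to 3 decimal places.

0.602

Mean ȳ = (27 + 28 + 35 + 32 + 23 + 24 + 18 + 19 + 23)/9 = 25.4444
Numerator Σ_{t=1}^{8}(y_t−ȳ)(y_{t+1}−ȳ) = 153.0247
Denominator Σ(y_t−ȳ)² = 254.2222
r_1 = 153.0247 / 254.2222 = 0.602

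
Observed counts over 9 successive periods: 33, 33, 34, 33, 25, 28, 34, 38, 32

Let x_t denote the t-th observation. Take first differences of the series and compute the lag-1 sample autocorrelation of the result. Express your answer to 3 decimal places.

First differences Δx: 0, 1, -1, -8, 3, 6, 4, -6
Mean of differences = -0.1250
Numerator Σ(Δx_t−Δx̄)(Δx_{t+1}−Δx̄) = 1.6094
Denominator Σ(Δx_t−Δx̄)² = 162.8750
r_1(Δx) = 1.6094 / 162.8750 = 0.010

0.010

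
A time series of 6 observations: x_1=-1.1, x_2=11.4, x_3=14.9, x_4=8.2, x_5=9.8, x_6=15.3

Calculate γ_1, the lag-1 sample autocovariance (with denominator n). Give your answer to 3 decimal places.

-2.865

Mean x̄ = (-1.1 + 11.4 + 14.9 + 8.2 + 9.8 + 15.3)/6 = 9.7500
Deviations: -10.8500, 1.6500, 5.1500, -1.5500, 0.0500, 5.5500
Σ_{t=1}^{5}(x_t−x̄)(x_{t+1}−x̄) = -17.1875
γ_1 = -17.1875 / 6 = -2.865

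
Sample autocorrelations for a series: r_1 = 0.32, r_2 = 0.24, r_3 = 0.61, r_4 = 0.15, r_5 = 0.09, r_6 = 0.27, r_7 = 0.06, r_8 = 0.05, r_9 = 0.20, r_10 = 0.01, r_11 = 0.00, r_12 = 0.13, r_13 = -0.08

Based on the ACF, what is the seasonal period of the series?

The largest autocorrelation is r_3 = 0.61; the remaining lags stay at or below 0.32. The elevated value at lag 1 (0.32), dropping to 0.24 at lag 2, reflects decaying short-term dependence rather than seasonality.
The dominant spike at lag 3 indicates a seasonal period of 3.

3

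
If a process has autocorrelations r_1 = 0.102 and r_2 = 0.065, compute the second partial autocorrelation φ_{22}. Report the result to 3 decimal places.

φ_{22} = (r_2 − r_1²) / (1 − r_1²)
r_1² = (0.102)² = 0.010404
Numerator = 0.065 − 0.0104 = 0.0546; denominator = 1 − 0.0104 = 0.9896
φ_{22} = 0.0546 / 0.9896 = 0.055

0.055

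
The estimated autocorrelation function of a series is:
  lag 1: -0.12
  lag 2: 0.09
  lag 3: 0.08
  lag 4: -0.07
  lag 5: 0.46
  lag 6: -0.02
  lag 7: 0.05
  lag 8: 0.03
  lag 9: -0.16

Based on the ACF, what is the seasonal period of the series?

5

The largest autocorrelation is r_5 = 0.46; the remaining lags stay at or below 0.09.
The dominant spike at lag 5 indicates a seasonal period of 5.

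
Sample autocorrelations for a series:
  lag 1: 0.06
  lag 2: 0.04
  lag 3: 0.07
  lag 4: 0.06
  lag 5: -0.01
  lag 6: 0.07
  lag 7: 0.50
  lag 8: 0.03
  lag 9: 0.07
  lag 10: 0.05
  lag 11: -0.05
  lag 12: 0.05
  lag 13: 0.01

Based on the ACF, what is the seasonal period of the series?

The largest autocorrelation is r_7 = 0.50; the remaining lags stay at or below 0.07.
The dominant spike at lag 7 indicates a seasonal period of 7.

7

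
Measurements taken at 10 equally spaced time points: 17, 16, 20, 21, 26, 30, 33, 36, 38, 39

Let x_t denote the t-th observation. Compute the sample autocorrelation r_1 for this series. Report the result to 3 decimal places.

0.766

Mean x̄ = (17 + 16 + 20 + 21 + 26 + 30 + 33 + 36 + 38 + 39)/10 = 27.6000
Numerator Σ_{t=1}^{9}(x_t−x̄)(x_{t+1}−x̄) = 532.2400
Denominator Σ(x_t−x̄)² = 694.4000
r_1 = 532.2400 / 694.4000 = 0.766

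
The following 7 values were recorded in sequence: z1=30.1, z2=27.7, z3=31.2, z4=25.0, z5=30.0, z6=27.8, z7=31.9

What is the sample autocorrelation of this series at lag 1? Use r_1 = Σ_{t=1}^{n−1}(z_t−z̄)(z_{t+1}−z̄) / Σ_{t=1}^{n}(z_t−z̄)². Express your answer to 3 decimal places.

Mean z̄ = (30.1 + 27.7 + 31.2 + 25.0 + 30.0 + 27.8 + 31.9)/7 = 29.1000
Numerator Σ_{t=1}^{6}(z_t−z̄)(z_{t+1}−z̄) = -21.4500
Denominator Σ(z_t−z̄)² = 34.5200
r_1 = -21.4500 / 34.5200 = -0.621

-0.621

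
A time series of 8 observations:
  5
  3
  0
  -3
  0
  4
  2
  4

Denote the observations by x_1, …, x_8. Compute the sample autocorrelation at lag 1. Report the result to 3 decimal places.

0.319

Mean x̄ = (5 + 3 + 0 − 3 + 0 + 4 + 2 + 4)/8 = 1.8750
Deviations from mean: 3.1250, 1.1250, -1.8750, -4.8750, -1.8750, 2.1250, 0.1250, 2.1250
Σ(x_t−x̄)(x_{t+1}−x̄) = (3.5156) + (-2.1094) + (9.1406) + (9.1406) + (-3.9844) + (0.2656) + (0.2656) = 16.2344
Denominator Σ(x_t−x̄)² = 50.8750
r_1 = 16.2344 / 50.8750 = 0.319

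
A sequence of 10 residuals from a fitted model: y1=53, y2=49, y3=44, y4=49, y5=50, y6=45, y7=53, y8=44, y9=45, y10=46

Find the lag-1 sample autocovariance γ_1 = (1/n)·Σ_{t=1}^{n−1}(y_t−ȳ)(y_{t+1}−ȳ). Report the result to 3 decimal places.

-2.504

Mean ȳ = (53 + 49 + 44 + 49 + 50 + 45 + 53 + 44 + 45 + 46)/10 = 47.8000
Σ_{t=1}^{9}(y_t−ȳ)(y_{t+1}−ȳ) = -25.0400
γ_1 = -25.0400 / 10 = -2.504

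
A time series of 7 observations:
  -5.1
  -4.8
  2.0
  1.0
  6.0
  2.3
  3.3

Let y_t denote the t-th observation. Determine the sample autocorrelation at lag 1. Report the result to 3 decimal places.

Mean ȳ = (-5.1 − 4.8 + 2.0 + 1.0 + 6.0 + 2.3 + 3.3)/7 = 0.6714
Σ(y_t−ȳ)(y_{t+1}−ȳ) = (31.5780) + (-7.2692) + (0.4365) + (1.7508) + (8.6780) + (4.2808) = 39.4549
Denominator Σ(y_t−ȳ)² = 103.0743
r_1 = 39.4549 / 103.0743 = 0.383

0.383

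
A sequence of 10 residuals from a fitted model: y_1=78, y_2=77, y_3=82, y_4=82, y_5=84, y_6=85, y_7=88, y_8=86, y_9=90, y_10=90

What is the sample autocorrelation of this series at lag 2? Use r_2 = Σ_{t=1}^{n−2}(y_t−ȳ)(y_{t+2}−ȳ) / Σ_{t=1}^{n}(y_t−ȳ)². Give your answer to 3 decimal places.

Mean ȳ = (78 + 77 + 82 + 82 + 84 + 85 + 88 + 86 + 90 + 90)/10 = 84.2000
Numerator Σ_{t=1}^{8}(y_t−ȳ)(y_{t+2}−ȳ) = 61.3200
Denominator Σ(y_t−ȳ)² = 185.6000
r_2 = 61.3200 / 185.6000 = 0.330

0.330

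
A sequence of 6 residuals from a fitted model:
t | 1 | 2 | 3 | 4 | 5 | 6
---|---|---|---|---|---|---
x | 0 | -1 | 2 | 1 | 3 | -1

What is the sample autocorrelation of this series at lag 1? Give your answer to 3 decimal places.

-0.283

Mean x̄ = (0 − 1 + 2 + 1 + 3 − 1)/6 = 0.6667
Deviations from mean: -0.6667, -1.6667, 1.3333, 0.3333, 2.3333, -1.6667
Numerator Σ_{t=1}^{5}(x_t−x̄)(x_{t+1}−x̄) = -3.7778
Denominator Σ(x_t−x̄)² = 13.3333
r_1 = -3.7778 / 13.3333 = -0.283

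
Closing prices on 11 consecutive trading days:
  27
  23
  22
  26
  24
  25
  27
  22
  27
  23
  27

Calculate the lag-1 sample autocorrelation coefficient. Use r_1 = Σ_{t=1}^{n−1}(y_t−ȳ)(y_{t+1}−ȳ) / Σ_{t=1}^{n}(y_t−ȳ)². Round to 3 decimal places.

-0.530

Mean ȳ = (27 + 23 + 22 + 26 + 24 + 25 + 27 + 22 + 27 + 23 + 27)/11 = 24.8182
Numerator Σ_{t=1}^{10}(y_t−ȳ)(y_{t+1}−ȳ) = -23.1240
Denominator Σ(y_t−ȳ)² = 43.6364
r_1 = -23.1240 / 43.6364 = -0.530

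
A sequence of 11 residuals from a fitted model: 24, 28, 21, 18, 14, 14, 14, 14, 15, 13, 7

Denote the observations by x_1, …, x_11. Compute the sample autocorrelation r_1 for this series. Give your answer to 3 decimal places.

0.593

Mean x̄ = (24 + 28 + 21 + 18 + 14 + 14 + 14 + 14 + 15 + 13 + 7)/11 = 16.5455
Numerator Σ_{t=1}^{10}(x_t−x̄)(x_{t+1}−x̄) = 201.8843
Denominator Σ(x_t−x̄)² = 340.7273
r_1 = 201.8843 / 340.7273 = 0.593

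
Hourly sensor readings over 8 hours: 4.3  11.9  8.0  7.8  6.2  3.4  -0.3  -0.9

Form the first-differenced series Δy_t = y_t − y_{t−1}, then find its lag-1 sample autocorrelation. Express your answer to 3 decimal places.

First differences Δy: 7.6, -3.9, -0.2, -1.6, -2.8, -3.7, -0.6
Mean of differences = -0.7429
Numerator Σ(Δy_t−Δȳ)(Δy_{t+1}−Δȳ) = -21.0947
Denominator Σ(Δy_t−Δȳ)² = 93.5971
r_1(Δy) = -21.0947 / 93.5971 = -0.225

-0.225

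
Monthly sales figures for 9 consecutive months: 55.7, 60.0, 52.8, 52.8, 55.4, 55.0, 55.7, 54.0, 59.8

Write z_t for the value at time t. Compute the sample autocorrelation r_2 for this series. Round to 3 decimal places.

Mean z̄ = (55.7 + 60.0 + 52.8 + 52.8 + 55.4 + 55.0 + 55.7 + 54.0 + 59.8)/9 = 55.6889
Σ(z_t−z̄)(z_{t+2}−z̄) = (-0.0321) + (-12.4543) + (0.8346) + (1.9901) + (-0.0032) + (1.1635) + (0.0457) = -8.4558
Denominator Σ(z_t−z̄)² = 55.5889
r_2 = -8.4558 / 55.5889 = -0.152

-0.152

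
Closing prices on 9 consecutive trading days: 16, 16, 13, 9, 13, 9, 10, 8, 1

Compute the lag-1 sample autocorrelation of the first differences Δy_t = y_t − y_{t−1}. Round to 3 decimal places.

First differences Δy: 0, -3, -4, 4, -4, 1, -2, -7
Mean of differences = -1.8750
Numerator Σ(Δy_t−Δȳ)(Δy_{t+1}−Δȳ) = -30.5156
Denominator Σ(Δy_t−Δȳ)² = 82.8750
r_1(Δy) = -30.5156 / 82.8750 = -0.368

-0.368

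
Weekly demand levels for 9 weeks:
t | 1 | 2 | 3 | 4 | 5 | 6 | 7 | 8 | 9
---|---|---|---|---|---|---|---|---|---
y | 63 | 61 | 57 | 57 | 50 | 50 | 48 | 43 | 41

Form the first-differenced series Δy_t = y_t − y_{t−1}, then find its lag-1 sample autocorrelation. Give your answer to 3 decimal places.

First differences Δy: -2, -4, 0, -7, 0, -2, -5, -2
Mean of differences = -2.7500
Numerator Σ(Δy_t−Δȳ)(Δy_{t+1}−Δȳ) = -29.0625
Denominator Σ(Δy_t−Δȳ)² = 41.5000
r_1(Δy) = -29.0625 / 41.5000 = -0.700

-0.700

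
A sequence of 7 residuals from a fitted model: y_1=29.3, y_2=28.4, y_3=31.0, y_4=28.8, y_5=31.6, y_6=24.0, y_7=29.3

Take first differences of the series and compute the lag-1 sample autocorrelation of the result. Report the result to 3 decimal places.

First differences Δy: -0.9, 2.6, -2.2, 2.8, -7.6, 5.3
Mean of differences = 0.0000
Numerator Σ(Δy_t−Δȳ)(Δy_{t+1}−Δȳ) = -75.7800
Denominator Σ(Δy_t−Δȳ)² = 106.1000
r_1(Δy) = -75.7800 / 106.1000 = -0.714

-0.714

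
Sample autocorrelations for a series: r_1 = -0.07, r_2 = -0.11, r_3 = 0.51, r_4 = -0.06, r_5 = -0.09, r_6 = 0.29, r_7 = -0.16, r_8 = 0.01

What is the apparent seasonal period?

The largest autocorrelation is r_3 = 0.51, with a weaker echo at lag 6 (0.29); the remaining lags stay at or below 0.01.
The dominant spike at lag 3 indicates a seasonal period of 3.

3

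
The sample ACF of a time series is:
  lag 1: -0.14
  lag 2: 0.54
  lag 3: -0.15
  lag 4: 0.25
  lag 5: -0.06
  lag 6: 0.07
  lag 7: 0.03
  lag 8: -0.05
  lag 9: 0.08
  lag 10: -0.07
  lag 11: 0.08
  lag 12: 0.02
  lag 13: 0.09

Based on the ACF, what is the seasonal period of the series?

2

The largest autocorrelation is r_2 = 0.54, with a weaker echo at lag 4 (0.25); the remaining lags stay at or below 0.09.
The dominant spike at lag 2 indicates a seasonal period of 2.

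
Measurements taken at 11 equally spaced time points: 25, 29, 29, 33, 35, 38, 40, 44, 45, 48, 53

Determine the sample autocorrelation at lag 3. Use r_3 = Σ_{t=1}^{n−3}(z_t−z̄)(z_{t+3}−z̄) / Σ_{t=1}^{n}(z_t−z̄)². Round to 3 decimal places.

Mean z̄ = (25 + 29 + 29 + 33 + 35 + 38 + 40 + 44 + 45 + 48 + 53)/11 = 38.0909
Numerator Σ_{t=1}^{8}(z_t−z̄)(z_{t+3}−z̄) = 173.9752
Denominator Σ(z_t−z̄)² = 778.9091
r_3 = 173.9752 / 778.9091 = 0.223

0.223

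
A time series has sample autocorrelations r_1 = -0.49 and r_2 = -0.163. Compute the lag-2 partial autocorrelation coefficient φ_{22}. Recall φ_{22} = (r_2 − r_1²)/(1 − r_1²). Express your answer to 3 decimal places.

φ_{22} = (r_2 − r_1²) / (1 − r_1²)
r_1² = (-0.49)² = 0.2401
Numerator = -0.163 − 0.2401 = -0.4031; denominator = 1 − 0.2401 = 0.7599
φ_{22} = -0.4031 / 0.7599 = -0.530

-0.530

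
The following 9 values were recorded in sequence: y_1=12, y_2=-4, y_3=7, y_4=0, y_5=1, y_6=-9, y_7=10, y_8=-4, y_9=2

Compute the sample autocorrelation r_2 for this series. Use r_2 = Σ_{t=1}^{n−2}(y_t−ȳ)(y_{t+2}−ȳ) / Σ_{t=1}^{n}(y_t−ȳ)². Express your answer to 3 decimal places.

Mean ȳ = (12 − 4 + 7 + 0 + 1 − 9 + 10 − 4 + 2)/9 = 1.6667
Σ(y_t−ȳ)(y_{t+2}−ȳ) = (55.1111) + (9.4444) + (-3.5556) + (17.7778) + (-5.5556) + (60.4444) + (2.7778) = 136.4444
Denominator Σ(y_t−ȳ)² = 386.0000
r_2 = 136.4444 / 386.0000 = 0.353

0.353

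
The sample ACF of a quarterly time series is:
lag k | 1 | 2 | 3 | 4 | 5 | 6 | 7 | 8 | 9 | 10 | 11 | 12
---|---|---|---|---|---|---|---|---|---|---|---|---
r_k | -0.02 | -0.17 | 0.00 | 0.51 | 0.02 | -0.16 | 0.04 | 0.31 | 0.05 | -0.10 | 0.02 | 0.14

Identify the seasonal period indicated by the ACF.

4

The largest autocorrelation is r_4 = 0.51, with a weaker echo at lag 8 (0.31); the remaining lags stay at or below 0.14.
The dominant spike at lag 4 indicates a seasonal period of 4.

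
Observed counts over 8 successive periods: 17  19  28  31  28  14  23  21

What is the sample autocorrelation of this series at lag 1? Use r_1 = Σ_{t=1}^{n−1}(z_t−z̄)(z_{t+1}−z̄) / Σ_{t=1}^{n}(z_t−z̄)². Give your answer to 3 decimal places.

0.163

Mean z̄ = (17 + 19 + 28 + 31 + 28 + 14 + 23 + 21)/8 = 22.6250
Deviations from mean: -5.6250, -3.6250, 5.3750, 8.3750, 5.3750, -8.6250, 0.3750, -1.6250
Σ(z_t−z̄)(z_{t+1}−z̄) = (20.3906) + (-19.4844) + (45.0156) + (45.0156) + (-46.3594) + (-3.2344) + (-0.6094) = 40.7344
Denominator Σ(z_t−z̄)² = 249.8750
r_1 = 40.7344 / 249.8750 = 0.163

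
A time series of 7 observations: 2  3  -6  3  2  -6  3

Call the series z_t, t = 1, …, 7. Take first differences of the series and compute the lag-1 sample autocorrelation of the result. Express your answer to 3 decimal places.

First differences Δz: 1, -9, 9, -1, -8, 9
Mean of differences = 0.1667
Numerator Σ(Δz_t−Δz̄)(Δz_{t+1}−Δz̄) = -161.5278
Denominator Σ(Δz_t−Δz̄)² = 308.8333
r_1(Δz) = -161.5278 / 308.8333 = -0.523

-0.523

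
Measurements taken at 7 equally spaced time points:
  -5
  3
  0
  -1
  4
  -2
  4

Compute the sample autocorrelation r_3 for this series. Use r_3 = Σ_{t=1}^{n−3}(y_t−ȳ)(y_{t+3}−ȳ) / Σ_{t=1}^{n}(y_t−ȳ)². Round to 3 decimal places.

0.185

Mean ȳ = (-5 + 3 + 0 − 1 + 4 − 2 + 4)/7 = 0.4286
Deviations from mean: -5.4286, 2.5714, -0.4286, -1.4286, 3.5714, -2.4286, 3.5714
Σ(y_t−ȳ)(y_{t+3}−ȳ) = (7.7551) + (9.1837) + (1.0408) + (-5.1020) = 12.8776
Denominator Σ(y_t−ȳ)² = 69.7143
r_3 = 12.8776 / 69.7143 = 0.185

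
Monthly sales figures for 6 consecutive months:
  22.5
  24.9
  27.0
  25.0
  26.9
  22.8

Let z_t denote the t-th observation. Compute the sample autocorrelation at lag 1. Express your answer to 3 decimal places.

Mean z̄ = (22.5 + 24.9 + 27.0 + 25.0 + 26.9 + 22.8)/6 = 24.8500
Deviations from mean: -2.3500, 0.0500, 2.1500, 0.1500, 2.0500, -2.0500
Numerator Σ_{t=1}^{5}(z_t−z̄)(z_{t+1}−z̄) = -3.5825
Denominator Σ(z_t−z̄)² = 18.5750
r_1 = -3.5825 / 18.5750 = -0.193

-0.193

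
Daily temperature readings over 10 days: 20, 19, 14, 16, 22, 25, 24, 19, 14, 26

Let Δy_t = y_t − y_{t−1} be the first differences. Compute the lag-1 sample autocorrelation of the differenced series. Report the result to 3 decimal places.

-0.019

First differences Δy: -1, -5, 2, 6, 3, -1, -5, -5, 12
Mean of differences = 0.6667
Numerator Σ(Δy_t−Δȳ)(Δy_{t+1}−Δȳ) = -5.1111
Denominator Σ(Δy_t−Δȳ)² = 266.0000
r_1(Δy) = -5.1111 / 266.0000 = -0.019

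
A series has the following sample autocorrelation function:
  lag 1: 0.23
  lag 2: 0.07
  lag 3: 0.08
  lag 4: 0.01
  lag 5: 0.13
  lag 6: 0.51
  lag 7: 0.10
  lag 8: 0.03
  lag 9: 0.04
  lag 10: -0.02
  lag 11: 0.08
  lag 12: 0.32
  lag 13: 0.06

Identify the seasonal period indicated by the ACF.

6

The largest autocorrelation is r_6 = 0.51, with a weaker echo at lag 12 (0.32); the remaining lags stay at or below 0.23. The elevated value at lag 1 (0.23), dropping to 0.07 at lag 2, reflects decaying short-term dependence rather than seasonality.
The dominant spike at lag 6 indicates a seasonal period of 6.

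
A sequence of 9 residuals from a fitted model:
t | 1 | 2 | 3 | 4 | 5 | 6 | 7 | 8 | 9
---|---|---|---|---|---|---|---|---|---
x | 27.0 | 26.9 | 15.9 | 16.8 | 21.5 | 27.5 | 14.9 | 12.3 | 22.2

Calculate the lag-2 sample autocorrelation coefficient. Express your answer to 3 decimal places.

-0.580

Mean x̄ = (27.0 + 26.9 + 15.9 + 16.8 + 21.5 + 27.5 + 14.9 + 12.3 + 22.2)/9 = 20.5556
Σ(x_t−x̄)(x_{t+2}−x̄) = (-30.0025) + (-23.8269) + (-4.3969) + (-26.0802) + (-5.3414) + (-57.3302) + (-9.3002) = -156.2784
Denominator Σ(x_t−x̄)² = 269.5222
r_2 = -156.2784 / 269.5222 = -0.580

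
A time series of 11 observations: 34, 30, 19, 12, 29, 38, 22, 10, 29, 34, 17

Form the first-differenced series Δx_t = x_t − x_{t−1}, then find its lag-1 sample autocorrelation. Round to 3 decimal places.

-0.007

First differences Δx: -4, -11, -7, 17, 9, -16, -12, 19, 5, -17
Mean of differences = -1.7000
Numerator Σ(Δx_t−Δx̄)(Δx_{t+1}−Δx̄) = -11.0900
Denominator Σ(Δx_t−Δx̄)² = 1602.1000
r_1(Δx) = -11.0900 / 1602.1000 = -0.007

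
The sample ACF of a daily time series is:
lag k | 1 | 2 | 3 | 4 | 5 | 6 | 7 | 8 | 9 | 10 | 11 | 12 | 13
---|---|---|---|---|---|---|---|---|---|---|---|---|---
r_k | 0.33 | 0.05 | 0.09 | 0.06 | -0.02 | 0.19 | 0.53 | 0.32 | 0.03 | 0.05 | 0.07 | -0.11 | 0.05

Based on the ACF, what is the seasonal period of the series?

The largest autocorrelation is r_7 = 0.53; the remaining lags stay at or below 0.33. The elevated value at lag 1 (0.33), dropping to 0.05 at lag 2, reflects decaying short-term dependence rather than seasonality.
The dominant spike at lag 7 indicates a seasonal period of 7.

7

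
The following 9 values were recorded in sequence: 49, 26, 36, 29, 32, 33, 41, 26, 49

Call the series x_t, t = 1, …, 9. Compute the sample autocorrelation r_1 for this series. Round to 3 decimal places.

Mean x̄ = (49 + 26 + 36 + 29 + 32 + 33 + 41 + 26 + 49)/9 = 35.6667
Numerator Σ_{t=1}^{8}(x_t−x̄)(x_{t+1}−x̄) = -294.7778
Denominator Σ(x_t−x̄)² = 636.0000
r_1 = -294.7778 / 636.0000 = -0.463

-0.463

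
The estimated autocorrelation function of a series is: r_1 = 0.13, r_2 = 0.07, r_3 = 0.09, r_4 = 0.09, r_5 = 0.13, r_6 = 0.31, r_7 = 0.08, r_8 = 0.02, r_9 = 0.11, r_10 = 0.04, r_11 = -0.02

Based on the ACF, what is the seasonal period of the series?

6

The largest autocorrelation is r_6 = 0.31; the remaining lags stay at or below 0.13.
The dominant spike at lag 6 indicates a seasonal period of 6.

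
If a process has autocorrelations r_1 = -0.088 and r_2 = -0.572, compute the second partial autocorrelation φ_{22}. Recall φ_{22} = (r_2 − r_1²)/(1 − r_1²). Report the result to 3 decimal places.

-0.584

φ_{22} = (r_2 − r_1²) / (1 − r_1²)
r_1² = (-0.088)² = 0.007744
Numerator = -0.572 − 0.0077 = -0.5797; denominator = 1 − 0.0077 = 0.9923
φ_{22} = -0.5797 / 0.9923 = -0.584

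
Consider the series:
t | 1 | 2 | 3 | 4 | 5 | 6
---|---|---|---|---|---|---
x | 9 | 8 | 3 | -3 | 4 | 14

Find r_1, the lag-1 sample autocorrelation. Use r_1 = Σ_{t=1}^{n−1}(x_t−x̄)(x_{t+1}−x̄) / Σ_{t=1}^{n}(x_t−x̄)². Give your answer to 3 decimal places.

0.158

Mean x̄ = (9 + 8 + 3 − 3 + 4 + 14)/6 = 5.8333
Numerator Σ_{t=1}^{5}(x_t−x̄)(x_{t+1}−x̄) = 26.9722
Denominator Σ(x_t−x̄)² = 170.8333
r_1 = 26.9722 / 170.8333 = 0.158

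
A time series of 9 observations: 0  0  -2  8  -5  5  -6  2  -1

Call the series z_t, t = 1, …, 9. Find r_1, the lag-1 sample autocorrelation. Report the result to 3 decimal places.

-0.788

Mean z̄ = (0 + 0 − 2 + 8 − 5 + 5 − 6 + 2 − 1)/9 = 0.1111
Numerator Σ_{t=1}^{8}(z_t−z̄)(z_{t+1}−z̄) = -125.2346
Denominator Σ(z_t−z̄)² = 158.8889
r_1 = -125.2346 / 158.8889 = -0.788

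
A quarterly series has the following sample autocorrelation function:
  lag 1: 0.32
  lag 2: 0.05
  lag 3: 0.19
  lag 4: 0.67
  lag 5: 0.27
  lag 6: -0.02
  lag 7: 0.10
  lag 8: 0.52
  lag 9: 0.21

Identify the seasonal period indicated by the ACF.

4

The largest autocorrelation is r_4 = 0.67, with a weaker echo at lag 8 (0.52); the remaining lags stay at or below 0.32. The elevated value at lag 1 (0.32), dropping to 0.05 at lag 2, reflects decaying short-term dependence rather than seasonality.
The dominant spike at lag 4 indicates a seasonal period of 4.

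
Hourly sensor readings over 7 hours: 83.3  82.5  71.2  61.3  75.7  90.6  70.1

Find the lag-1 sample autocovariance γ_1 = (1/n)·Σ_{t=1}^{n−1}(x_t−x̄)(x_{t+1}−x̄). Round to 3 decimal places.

Mean x̄ = (83.3 + 82.5 + 71.2 + 61.3 + 75.7 + 90.6 + 70.1)/7 = 76.3857
Deviations: 6.9143, 6.1143, -5.1857, -15.0857, -0.6857, 14.2143, -6.2857
Σ_{t=1}^{6}(x_t−x̄)(x_{t+1}−x̄) = 0.0498
γ_1 = 0.0498 / 7 = 0.007

0.007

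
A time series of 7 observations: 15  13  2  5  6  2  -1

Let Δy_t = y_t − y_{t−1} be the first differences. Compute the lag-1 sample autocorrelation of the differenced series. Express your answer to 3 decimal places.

-0.311

First differences Δy: -2, -11, 3, 1, -4, -3
Mean of differences = -2.6667
Numerator Σ(Δy_t−Δȳ)(Δy_{t+1}−Δȳ) = -36.4444
Denominator Σ(Δy_t−Δȳ)² = 117.3333
r_1(Δy) = -36.4444 / 117.3333 = -0.311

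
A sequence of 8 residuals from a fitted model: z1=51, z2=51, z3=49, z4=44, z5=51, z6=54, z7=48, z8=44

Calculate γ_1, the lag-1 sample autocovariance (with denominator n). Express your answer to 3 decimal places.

Mean z̄ = (51 + 51 + 49 + 44 + 51 + 54 + 48 + 44)/8 = 49.0000
Deviations: 2.0000, 2.0000, 0.0000, -5.0000, 2.0000, 5.0000, -1.0000, -5.0000
Σ_{t=1}^{7}(z_t−z̄)(z_{t+1}−z̄) = 4.0000
γ_1 = 4.0000 / 8 = 0.500

0.500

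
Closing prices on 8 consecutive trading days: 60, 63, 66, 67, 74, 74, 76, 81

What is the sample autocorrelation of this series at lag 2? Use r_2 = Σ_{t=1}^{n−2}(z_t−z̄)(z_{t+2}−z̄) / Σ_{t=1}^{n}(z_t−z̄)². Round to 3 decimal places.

Mean z̄ = (60 + 63 + 66 + 67 + 74 + 74 + 76 + 81)/8 = 70.1250
Deviations from mean: -10.1250, -7.1250, -4.1250, -3.1250, 3.8750, 3.8750, 5.8750, 10.8750
Σ(z_t−z̄)(z_{t+2}−z̄) = (41.7656) + (22.2656) + (-15.9844) + (-12.1094) + (22.7656) + (42.1406) = 100.8438
Denominator Σ(z_t−z̄)² = 362.8750
r_2 = 100.8438 / 362.8750 = 0.278

0.278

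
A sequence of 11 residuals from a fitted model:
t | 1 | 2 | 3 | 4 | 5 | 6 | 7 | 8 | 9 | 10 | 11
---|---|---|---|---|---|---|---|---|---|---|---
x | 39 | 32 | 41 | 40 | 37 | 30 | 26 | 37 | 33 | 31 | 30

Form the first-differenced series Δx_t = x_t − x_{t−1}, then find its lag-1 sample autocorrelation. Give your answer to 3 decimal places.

-0.294

First differences Δx: -7, 9, -1, -3, -7, -4, 11, -4, -2, -1
Mean of differences = -0.9000
Numerator Σ(Δx_t−Δx̄)(Δx_{t+1}−Δx̄) = -99.7100
Denominator Σ(Δx_t−Δx̄)² = 338.9000
r_1(Δx) = -99.7100 / 338.9000 = -0.294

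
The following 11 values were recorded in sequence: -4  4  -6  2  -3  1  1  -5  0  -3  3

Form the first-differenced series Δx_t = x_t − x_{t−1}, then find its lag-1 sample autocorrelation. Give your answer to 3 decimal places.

First differences Δx: 8, -10, 8, -5, 4, 0, -6, 5, -3, 6
Mean of differences = 0.7000
Numerator Σ(Δx_t−Δx̄)(Δx_{t+1}−Δx̄) = -278.5900
Denominator Σ(Δx_t−Δx̄)² = 370.1000
r_1(Δx) = -278.5900 / 370.1000 = -0.753

-0.753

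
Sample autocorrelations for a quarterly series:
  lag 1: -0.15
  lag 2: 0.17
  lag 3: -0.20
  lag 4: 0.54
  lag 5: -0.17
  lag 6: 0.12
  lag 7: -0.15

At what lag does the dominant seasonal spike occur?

4

The largest autocorrelation is r_4 = 0.54; the remaining lags stay at or below 0.17.
The dominant spike at lag 4 indicates a seasonal period of 4.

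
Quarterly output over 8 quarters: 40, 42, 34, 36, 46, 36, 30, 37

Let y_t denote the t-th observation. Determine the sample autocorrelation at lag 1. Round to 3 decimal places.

-0.056

Mean ȳ = (40 + 42 + 34 + 36 + 46 + 36 + 30 + 37)/8 = 37.6250
Deviations from mean: 2.3750, 4.3750, -3.6250, -1.6250, 8.3750, -1.6250, -7.6250, -0.6250
Σ(y_t−ȳ)(y_{t+1}−ȳ) = (10.3906) + (-15.8594) + (5.8906) + (-13.6094) + (-13.6094) + (12.3906) + (4.7656) = -9.6406
Denominator Σ(y_t−ȳ)² = 171.8750
r_1 = -9.6406 / 171.8750 = -0.056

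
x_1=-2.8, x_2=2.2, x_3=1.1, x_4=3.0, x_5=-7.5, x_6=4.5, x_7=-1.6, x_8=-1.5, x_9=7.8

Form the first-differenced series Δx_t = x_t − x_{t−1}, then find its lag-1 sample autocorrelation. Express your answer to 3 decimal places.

-0.567

First differences Δx: 5.0, -1.1, 1.9, -10.5, 12.0, -6.1, 0.1, 9.3
Mean of differences = 1.3250
Numerator Σ(Δx_t−Δx̄)(Δx_{t+1}−Δx̄) = -223.2731
Denominator Σ(Δx_t−Δx̄)² = 393.7350
r_1(Δx) = -223.2731 / 393.7350 = -0.567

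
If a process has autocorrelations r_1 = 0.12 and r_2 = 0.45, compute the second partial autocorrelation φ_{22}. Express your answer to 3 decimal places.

0.442

φ_{22} = (r_2 − r_1²) / (1 − r_1²)
r_1² = (0.12)² = 0.0144
Numerator = 0.45 − 0.0144 = 0.4356; denominator = 1 − 0.0144 = 0.9856
φ_{22} = 0.4356 / 0.9856 = 0.442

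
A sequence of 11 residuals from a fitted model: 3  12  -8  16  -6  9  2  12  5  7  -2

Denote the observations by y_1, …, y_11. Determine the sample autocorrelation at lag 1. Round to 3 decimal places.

Mean ȳ = (3 + 12 − 8 + 16 − 6 + 9 + 2 + 12 + 5 + 7 − 2)/11 = 4.5455
Numerator Σ_{t=1}^{10}(y_t−ȳ)(y_{t+1}−ȳ) = -458.3884
Denominator Σ(y_t−ȳ)² = 588.7273
r_1 = -458.3884 / 588.7273 = -0.779

-0.779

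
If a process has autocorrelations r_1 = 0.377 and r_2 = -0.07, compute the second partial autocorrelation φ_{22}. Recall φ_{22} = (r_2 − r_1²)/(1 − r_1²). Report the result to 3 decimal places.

-0.247

φ_{22} = (r_2 − r_1²) / (1 − r_1²)
r_1² = (0.377)² = 0.142129
Numerator = -0.07 − 0.1421 = -0.2121; denominator = 1 − 0.1421 = 0.8579
φ_{22} = -0.2121 / 0.8579 = -0.247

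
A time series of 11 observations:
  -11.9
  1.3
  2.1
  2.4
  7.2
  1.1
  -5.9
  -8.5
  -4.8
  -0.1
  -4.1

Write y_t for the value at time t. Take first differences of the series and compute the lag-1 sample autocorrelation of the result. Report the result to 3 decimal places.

0.099

First differences Δy: 13.2, 0.8, 0.3, 4.8, -6.1, -7.0, -2.6, 3.7, 4.7, -4.0
Mean of differences = 0.7800
Numerator Σ(Δy_t−Δȳ)(Δy_{t+1}−Δȳ) = 33.3136
Denominator Σ(Δy_t−Δȳ)² = 336.6760
r_1(Δy) = 33.3136 / 336.6760 = 0.099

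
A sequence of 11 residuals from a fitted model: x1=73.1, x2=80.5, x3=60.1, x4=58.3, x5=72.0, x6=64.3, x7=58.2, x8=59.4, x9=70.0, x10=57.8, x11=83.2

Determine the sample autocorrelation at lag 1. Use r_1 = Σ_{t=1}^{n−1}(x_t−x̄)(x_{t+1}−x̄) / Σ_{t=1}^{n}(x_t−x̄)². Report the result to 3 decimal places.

Mean x̄ = (73.1 + 80.5 + 60.1 + 58.3 + 72.0 + 64.3 + 58.2 + 59.4 + 70.0 + 57.8 + 83.2)/11 = 66.9909
Numerator Σ_{t=1}^{10}(x_t−x̄)(x_{t+1}−x̄) = -116.7737
Denominator Σ(x_t−x̄)² = 866.3291
r_1 = -116.7737 / 866.3291 = -0.135

-0.135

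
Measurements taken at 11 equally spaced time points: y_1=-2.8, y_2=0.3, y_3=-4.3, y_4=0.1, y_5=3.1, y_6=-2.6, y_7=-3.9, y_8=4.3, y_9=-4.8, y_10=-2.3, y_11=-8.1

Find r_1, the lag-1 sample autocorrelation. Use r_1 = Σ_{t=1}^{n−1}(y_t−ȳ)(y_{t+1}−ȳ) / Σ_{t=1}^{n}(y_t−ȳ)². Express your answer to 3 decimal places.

-0.237

Mean ȳ = (-2.8 + 0.3 − 4.3 + 0.1 + 3.1 − 2.6 − 3.9 + 4.3 − 4.8 − 2.3 − 8.1)/11 = -1.9091
Numerator Σ_{t=1}^{10}(y_t−ȳ)(y_{t+1}−ȳ) = -30.8364
Denominator Σ(y_t−ȳ)² = 130.3491
r_1 = -30.8364 / 130.3491 = -0.237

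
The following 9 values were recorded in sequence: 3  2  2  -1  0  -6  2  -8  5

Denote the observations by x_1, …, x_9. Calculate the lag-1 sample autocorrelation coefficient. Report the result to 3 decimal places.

-0.415

Mean x̄ = (3 + 2 + 2 − 1 + 0 − 6 + 2 − 8 + 5)/9 = -0.1111
Numerator Σ_{t=1}^{8}(x_t−x̄)(x_{t+1}−x̄) = -61.0123
Denominator Σ(x_t−x̄)² = 146.8889
r_1 = -61.0123 / 146.8889 = -0.415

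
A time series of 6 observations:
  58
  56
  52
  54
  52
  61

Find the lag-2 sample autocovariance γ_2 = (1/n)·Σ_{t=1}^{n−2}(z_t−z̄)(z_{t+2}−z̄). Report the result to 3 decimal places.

-0.917

Mean z̄ = (58 + 56 + 52 + 54 + 52 + 61)/6 = 55.5000
Σ_{t=1}^{4}(z_t−z̄)(z_{t+2}−z̄) = -5.5000
γ_2 = -5.5000 / 6 = -0.917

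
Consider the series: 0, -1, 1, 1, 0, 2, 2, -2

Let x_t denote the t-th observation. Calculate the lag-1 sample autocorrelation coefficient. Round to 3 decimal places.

Mean x̄ = (0 − 1 + 1 + 1 + 0 + 2 + 2 − 2)/8 = 0.3750
Deviations from mean: -0.3750, -1.3750, 0.6250, 0.6250, -0.3750, 1.6250, 1.6250, -2.3750
Σ(x_t−x̄)(x_{t+1}−x̄) = (0.5156) + (-0.8594) + (0.3906) + (-0.2344) + (-0.6094) + (2.6406) + (-3.8594) = -2.0156
Denominator Σ(x_t−x̄)² = 13.8750
r_1 = -2.0156 / 13.8750 = -0.145

-0.145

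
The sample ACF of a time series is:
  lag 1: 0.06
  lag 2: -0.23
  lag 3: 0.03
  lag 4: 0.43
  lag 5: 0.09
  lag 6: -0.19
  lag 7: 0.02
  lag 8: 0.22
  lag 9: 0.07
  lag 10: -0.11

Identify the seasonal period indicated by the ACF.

4

The largest autocorrelation is r_4 = 0.43, with a weaker echo at lag 8 (0.22); the remaining lags stay at or below 0.09.
The dominant spike at lag 4 indicates a seasonal period of 4.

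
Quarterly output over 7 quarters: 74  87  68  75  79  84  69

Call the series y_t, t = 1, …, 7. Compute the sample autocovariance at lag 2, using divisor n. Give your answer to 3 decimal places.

-6.461

Mean ȳ = (74 + 87 + 68 + 75 + 79 + 84 + 69)/7 = 76.5714
Σ_{t=1}^{5}(y_t−ȳ)(y_{t+2}−ȳ) = -45.2245
γ_2 = -45.2245 / 7 = -6.461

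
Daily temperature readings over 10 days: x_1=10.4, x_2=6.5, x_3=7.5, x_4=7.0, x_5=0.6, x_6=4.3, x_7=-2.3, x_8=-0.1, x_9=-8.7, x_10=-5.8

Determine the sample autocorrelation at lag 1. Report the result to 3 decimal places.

0.526

Mean x̄ = (10.4 + 6.5 + 7.5 + 7.0 + 0.6 + 4.3 − 2.3 − 0.1 − 8.7 − 5.8)/10 = 1.9400
Numerator Σ_{t=1}^{9}(x_t−x̄)(x_{t+1}−x̄) = 184.8244
Denominator Σ(x_t−x̄)² = 351.5040
r_1 = 184.8244 / 351.5040 = 0.526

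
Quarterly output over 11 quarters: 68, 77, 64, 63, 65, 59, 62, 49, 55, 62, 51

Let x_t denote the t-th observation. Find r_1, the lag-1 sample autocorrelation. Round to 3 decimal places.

0.332

Mean x̄ = (68 + 77 + 64 + 63 + 65 + 59 + 62 + 49 + 55 + 62 + 51)/11 = 61.3636
Numerator Σ_{t=1}^{10}(x_t−x̄)(x_{t+1}−x̄) = 205.3223
Denominator Σ(x_t−x̄)² = 618.5455
r_1 = 205.3223 / 618.5455 = 0.332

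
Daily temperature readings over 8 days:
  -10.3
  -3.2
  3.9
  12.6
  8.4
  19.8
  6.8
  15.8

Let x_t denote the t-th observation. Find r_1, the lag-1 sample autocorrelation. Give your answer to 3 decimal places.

0.311

Mean x̄ = (-10.3 − 3.2 + 3.9 + 12.6 + 8.4 + 19.8 + 6.8 + 15.8)/8 = 6.7250
Deviations from mean: -17.0250, -9.9250, -2.8250, 5.8750, 1.6750, 13.0750, 0.0750, 9.0750
Σ(x_t−x̄)(x_{t+1}−x̄) = (168.9731) + (28.0381) + (-16.5969) + (9.8406) + (21.9006) + (0.9806) + (0.6806) = 213.8169
Denominator Σ(x_t−x̄)² = 686.9750
r_1 = 213.8169 / 686.9750 = 0.311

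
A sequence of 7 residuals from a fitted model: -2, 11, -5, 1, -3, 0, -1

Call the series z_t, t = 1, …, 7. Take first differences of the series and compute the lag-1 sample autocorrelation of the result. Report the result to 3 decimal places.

First differences Δz: 13, -16, 6, -4, 3, -1
Mean of differences = 0.1667
Numerator Σ(Δz_t−Δz̄)(Δz_{t+1}−Δz̄) = -341.1944
Denominator Σ(Δz_t−Δz̄)² = 486.8333
r_1(Δz) = -341.1944 / 486.8333 = -0.701

-0.701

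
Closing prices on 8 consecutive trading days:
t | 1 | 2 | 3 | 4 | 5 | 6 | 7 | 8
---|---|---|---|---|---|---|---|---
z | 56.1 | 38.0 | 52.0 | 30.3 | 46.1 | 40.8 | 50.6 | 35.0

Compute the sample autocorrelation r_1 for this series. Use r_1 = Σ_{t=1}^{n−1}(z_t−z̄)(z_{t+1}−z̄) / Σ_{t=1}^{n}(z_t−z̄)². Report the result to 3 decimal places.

-0.610

Mean z̄ = (56.1 + 38.0 + 52.0 + 30.3 + 46.1 + 40.8 + 50.6 + 35.0)/8 = 43.6125
Deviations from mean: 12.4875, -5.6125, 8.3875, -13.3125, 2.4875, -2.8125, 6.9875, -8.6125
Σ(z_t−z̄)(z_{t+1}−z̄) = (-70.0861) + (-47.0748) + (-111.6586) + (-33.1148) + (-6.9961) + (-19.6523) + (-60.1798) = -348.7627
Denominator Σ(z_t−z̄)² = 572.1088
r_1 = -348.7627 / 572.1088 = -0.610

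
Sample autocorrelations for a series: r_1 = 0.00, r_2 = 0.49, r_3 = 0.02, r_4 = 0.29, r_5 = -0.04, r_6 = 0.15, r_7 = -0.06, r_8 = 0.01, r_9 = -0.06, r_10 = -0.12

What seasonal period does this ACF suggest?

2

The largest autocorrelation is r_2 = 0.49, with weaker echoes at lags 4 (0.29) and 6 (0.15); the remaining lags stay at or below 0.02.
The dominant spike at lag 2 indicates a seasonal period of 2.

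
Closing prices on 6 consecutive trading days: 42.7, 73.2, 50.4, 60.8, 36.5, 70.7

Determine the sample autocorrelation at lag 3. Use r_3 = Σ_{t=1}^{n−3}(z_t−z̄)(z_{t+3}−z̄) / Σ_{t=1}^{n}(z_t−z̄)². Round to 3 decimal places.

-0.429

Mean z̄ = (42.7 + 73.2 + 50.4 + 60.8 + 36.5 + 70.7)/6 = 55.7167
Deviations from mean: -13.0167, 17.4833, -5.3167, 5.0833, -19.2167, 14.9833
Numerator Σ_{t=1}^{3}(z_t−z̄)(z_{t+3}−z̄) = -481.8008
Denominator Σ(z_t−z̄)² = 1122.9883
r_3 = -481.8008 / 1122.9883 = -0.429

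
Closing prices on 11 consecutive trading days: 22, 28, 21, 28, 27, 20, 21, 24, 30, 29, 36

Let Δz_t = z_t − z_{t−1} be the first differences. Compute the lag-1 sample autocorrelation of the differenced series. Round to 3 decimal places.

First differences Δz: 6, -7, 7, -1, -7, 1, 3, 6, -1, 7
Mean of differences = 1.4000
Numerator Σ(Δz_t−Δz̄)(Δz_{t+1}−Δz̄) = -93.3600
Denominator Σ(Δz_t−Δz̄)² = 260.4000
r_1(Δz) = -93.3600 / 260.4000 = -0.359

-0.359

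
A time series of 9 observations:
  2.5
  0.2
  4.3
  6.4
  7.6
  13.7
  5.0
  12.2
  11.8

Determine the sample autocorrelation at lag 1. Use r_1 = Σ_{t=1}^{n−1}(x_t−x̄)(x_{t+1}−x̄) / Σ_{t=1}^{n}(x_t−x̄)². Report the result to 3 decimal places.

0.319

Mean x̄ = (2.5 + 0.2 + 4.3 + 6.4 + 7.6 + 13.7 + 5.0 + 12.2 + 11.8)/9 = 7.0778
Numerator Σ_{t=1}^{8}(x_t−x̄)(x_{t+1}−x̄) = 55.3628
Denominator Σ(x_t−x̄)² = 173.4156
r_1 = 55.3628 / 173.4156 = 0.319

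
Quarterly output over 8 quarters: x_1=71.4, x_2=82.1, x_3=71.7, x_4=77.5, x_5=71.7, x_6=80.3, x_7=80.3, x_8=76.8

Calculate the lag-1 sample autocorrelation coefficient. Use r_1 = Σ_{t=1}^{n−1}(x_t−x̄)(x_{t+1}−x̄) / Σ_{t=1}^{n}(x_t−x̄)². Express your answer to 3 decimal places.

-0.507

Mean x̄ = (71.4 + 82.1 + 71.7 + 77.5 + 71.7 + 80.3 + 80.3 + 76.8)/8 = 76.4750
Deviations from mean: -5.0750, 5.6250, -4.7750, 1.0250, -4.7750, 3.8250, 3.8250, 0.3250
Σ(x_t−x̄)(x_{t+1}−x̄) = (-28.5469) + (-26.8594) + (-4.8944) + (-4.8944) + (-18.2644) + (14.6306) + (1.2431) = -67.5856
Denominator Σ(x_t−x̄)² = 133.4150
r_1 = -67.5856 / 133.4150 = -0.507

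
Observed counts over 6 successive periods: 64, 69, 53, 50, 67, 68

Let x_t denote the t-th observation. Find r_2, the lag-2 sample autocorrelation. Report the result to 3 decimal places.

-0.657

Mean x̄ = (64 + 69 + 53 + 50 + 67 + 68)/6 = 61.8333
Numerator Σ_{t=1}^{4}(x_t−x̄)(x_{t+2}−x̄) = -222.5556
Denominator Σ(x_t−x̄)² = 338.8333
r_2 = -222.5556 / 338.8333 = -0.657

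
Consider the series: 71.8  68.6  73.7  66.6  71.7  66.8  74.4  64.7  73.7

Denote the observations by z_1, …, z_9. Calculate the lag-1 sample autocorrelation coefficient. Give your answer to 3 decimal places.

-0.842

Mean z̄ = (71.8 + 68.6 + 73.7 + 66.6 + 71.7 + 66.8 + 74.4 + 64.7 + 73.7)/9 = 70.2222
Numerator Σ_{t=1}^{8}(z_t−z̄)(z_{t+1}−z̄) = -87.7816
Denominator Σ(z_t−z̄)² = 104.2756
r_1 = -87.7816 / 104.2756 = -0.842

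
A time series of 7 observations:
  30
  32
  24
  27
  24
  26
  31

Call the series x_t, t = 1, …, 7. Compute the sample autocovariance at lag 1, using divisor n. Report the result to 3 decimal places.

Mean x̄ = (30 + 32 + 24 + 27 + 24 + 26 + 31)/7 = 27.7143
Σ_{t=1}^{6}(x_t−x̄)(x_{t+1}−x̄) = -0.0816
γ_1 = -0.0816 / 7 = -0.012

-0.012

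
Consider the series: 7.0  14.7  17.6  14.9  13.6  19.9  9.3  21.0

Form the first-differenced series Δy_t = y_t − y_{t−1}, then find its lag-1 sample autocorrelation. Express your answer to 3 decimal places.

-0.516

First differences Δy: 7.7, 2.9, -2.7, -1.3, 6.3, -10.6, 11.7
Mean of differences = 2.0000
Numerator Σ(Δy_t−Δȳ)(Δy_{t+1}−Δȳ) = -174.1800
Denominator Σ(Δy_t−Δȳ)² = 337.6200
r_1(Δy) = -174.1800 / 337.6200 = -0.516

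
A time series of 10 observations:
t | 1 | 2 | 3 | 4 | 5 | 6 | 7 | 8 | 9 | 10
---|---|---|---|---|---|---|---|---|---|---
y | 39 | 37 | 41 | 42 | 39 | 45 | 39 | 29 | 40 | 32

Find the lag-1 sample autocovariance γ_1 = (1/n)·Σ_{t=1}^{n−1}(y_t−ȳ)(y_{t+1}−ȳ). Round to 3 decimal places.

Mean ȳ = (39 + 37 + 41 + 42 + 39 + 45 + 39 + 29 + 40 + 32)/10 = 38.3000
Σ_{t=1}^{9}(y_t−ȳ)(y_{t+1}−ȳ) = -15.4900
γ_1 = -15.4900 / 10 = -1.549

-1.549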